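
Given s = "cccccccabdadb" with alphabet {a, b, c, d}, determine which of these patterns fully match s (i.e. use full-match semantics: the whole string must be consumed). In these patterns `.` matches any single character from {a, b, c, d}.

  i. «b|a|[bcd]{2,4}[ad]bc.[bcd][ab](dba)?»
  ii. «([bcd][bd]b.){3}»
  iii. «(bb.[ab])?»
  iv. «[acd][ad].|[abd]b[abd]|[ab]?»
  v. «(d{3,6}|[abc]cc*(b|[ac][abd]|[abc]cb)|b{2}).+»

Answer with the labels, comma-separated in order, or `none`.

v

i → no match
ii → no match
iii → no match
iv → no match
v → match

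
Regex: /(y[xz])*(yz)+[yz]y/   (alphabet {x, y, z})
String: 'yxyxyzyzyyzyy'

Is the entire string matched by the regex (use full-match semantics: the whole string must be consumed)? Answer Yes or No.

No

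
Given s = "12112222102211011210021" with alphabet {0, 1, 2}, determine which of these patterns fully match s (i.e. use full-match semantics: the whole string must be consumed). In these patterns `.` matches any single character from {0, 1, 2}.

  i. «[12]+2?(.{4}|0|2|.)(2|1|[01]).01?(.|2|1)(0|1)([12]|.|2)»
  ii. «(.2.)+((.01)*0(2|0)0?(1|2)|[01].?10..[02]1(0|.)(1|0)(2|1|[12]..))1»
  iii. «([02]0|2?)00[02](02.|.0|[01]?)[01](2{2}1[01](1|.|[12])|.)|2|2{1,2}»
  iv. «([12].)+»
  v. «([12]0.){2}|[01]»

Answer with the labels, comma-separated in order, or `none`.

i → no match
ii → match
iii → no match
iv → no match
v → no match

ii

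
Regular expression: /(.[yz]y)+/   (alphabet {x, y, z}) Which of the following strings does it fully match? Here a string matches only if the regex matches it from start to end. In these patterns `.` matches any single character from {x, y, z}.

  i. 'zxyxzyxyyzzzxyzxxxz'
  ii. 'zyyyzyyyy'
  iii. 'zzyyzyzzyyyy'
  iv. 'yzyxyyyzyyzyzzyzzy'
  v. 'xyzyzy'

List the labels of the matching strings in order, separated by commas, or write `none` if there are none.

ii, iii, iv

i → no match — must end with 'y'
ii → match
iii → match
iv → match
v → no match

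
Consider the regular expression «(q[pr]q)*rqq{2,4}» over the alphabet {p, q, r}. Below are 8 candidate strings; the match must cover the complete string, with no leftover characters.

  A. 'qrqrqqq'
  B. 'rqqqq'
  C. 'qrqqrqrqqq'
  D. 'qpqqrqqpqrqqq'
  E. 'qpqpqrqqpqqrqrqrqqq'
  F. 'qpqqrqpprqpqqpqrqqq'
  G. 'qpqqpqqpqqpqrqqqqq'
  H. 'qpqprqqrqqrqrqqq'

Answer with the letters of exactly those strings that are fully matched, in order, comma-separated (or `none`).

A. 'qrqrqqq' → match
B. 'rqqqq' → match
C. 'qrqqrqrqqq' → match
D → match
E → no match
F → no match
G → match
H → no match

A, B, C, D, G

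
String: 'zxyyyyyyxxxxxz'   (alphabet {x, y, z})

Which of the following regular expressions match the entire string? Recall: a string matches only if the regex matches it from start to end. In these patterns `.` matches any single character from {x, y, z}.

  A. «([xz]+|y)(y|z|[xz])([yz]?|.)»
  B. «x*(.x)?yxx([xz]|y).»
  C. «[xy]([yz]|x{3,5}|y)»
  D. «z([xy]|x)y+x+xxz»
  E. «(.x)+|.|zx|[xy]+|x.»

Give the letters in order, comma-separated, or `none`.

A → no match
B → no match
C → no match
D → match
E → no match

D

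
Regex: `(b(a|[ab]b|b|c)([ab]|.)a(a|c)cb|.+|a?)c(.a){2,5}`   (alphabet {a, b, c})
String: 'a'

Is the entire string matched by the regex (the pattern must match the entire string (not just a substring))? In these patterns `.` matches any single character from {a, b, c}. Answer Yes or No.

No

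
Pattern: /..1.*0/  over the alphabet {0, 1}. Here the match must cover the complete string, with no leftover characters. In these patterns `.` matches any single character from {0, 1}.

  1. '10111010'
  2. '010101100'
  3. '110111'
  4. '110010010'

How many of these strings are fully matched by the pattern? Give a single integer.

1 → match
2 → no match
3 → no match — must end with '0'
4 → no match
Total matched: 1

1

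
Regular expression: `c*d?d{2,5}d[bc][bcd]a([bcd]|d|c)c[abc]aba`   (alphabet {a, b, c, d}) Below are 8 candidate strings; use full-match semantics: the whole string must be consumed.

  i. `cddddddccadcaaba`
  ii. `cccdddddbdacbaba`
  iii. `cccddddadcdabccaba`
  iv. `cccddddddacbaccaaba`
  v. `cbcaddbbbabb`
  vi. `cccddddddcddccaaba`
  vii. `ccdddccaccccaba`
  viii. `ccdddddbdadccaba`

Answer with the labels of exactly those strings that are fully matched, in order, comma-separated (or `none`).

i → match
ii → no match
iii → no match
iv → no match
v → no match — must end with `aba`
vi → no match
vii → no match
viii → match

i, viii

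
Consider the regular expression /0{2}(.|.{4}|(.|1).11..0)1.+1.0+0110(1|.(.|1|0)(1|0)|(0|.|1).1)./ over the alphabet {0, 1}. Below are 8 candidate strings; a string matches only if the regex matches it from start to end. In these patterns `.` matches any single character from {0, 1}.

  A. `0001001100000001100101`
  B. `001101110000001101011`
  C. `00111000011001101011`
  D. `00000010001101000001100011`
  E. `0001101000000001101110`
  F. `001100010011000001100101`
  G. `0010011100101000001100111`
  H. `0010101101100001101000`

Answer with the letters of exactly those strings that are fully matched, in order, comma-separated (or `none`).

A → match
B → match
C → match
D → match
E → match
F → match
G → match
H → match

A, B, C, D, E, F, G, H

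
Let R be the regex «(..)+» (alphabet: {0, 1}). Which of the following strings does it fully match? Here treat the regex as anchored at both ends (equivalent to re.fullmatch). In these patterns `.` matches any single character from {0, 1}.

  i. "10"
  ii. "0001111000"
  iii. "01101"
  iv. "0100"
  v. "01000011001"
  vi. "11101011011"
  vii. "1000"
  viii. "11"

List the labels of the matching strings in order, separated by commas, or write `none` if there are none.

i → match
ii → match
iii → no match
iv → match
v → no match
vi → no match
vii → match
viii → match

i, ii, iv, vii, viii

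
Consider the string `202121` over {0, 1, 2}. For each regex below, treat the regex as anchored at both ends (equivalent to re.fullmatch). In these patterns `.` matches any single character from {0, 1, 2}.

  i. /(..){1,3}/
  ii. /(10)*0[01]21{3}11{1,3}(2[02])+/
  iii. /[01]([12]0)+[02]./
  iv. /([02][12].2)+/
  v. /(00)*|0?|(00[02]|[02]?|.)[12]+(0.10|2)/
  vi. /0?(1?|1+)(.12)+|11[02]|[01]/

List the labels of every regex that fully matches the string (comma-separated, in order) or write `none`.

i → match
ii → no match
iii → no match
iv → no match — must end with `2`
v → no match
vi → no match

i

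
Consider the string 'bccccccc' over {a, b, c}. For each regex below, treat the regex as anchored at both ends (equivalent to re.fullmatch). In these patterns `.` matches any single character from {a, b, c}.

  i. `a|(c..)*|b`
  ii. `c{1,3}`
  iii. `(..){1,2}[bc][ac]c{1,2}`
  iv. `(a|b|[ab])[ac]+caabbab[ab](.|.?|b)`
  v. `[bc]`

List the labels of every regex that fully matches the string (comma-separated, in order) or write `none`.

iii

i → no match
ii → no match — must start with 'c'
iii → match
iv → no match
v → no match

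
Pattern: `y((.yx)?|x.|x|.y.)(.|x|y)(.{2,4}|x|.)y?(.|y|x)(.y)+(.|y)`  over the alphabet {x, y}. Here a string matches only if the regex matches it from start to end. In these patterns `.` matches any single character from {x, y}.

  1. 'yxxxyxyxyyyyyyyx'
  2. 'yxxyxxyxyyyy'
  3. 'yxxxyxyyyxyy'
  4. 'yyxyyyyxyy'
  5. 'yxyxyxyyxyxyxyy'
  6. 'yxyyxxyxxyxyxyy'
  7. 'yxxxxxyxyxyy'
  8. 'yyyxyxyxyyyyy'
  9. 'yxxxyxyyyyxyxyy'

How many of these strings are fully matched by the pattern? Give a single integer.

1 → match
2 → match
3 → match
4 → match
5 → match
6 → match
7 → match
8 → match
9 → match
Total matched: 9

9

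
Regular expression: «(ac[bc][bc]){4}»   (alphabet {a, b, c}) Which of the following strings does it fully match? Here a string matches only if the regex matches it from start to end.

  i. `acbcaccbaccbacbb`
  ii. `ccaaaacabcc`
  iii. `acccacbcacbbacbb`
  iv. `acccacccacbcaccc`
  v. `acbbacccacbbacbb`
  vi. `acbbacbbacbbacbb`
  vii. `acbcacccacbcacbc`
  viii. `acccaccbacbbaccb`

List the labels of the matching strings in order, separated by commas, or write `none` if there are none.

i → match
ii → no match — must start with `ac`
iii → match
iv → match
v → match
vi → match
vii → match
viii → match

i, iii, iv, v, vi, vii, viii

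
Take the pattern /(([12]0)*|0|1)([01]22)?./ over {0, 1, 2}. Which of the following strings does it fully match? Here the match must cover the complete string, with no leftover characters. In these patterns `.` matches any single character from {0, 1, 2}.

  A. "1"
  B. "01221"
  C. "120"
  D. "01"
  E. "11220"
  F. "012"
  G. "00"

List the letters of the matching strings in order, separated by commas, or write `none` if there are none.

A, B, D, E, G

A → match
B → match
C → no match
D → match
E → match
F → no match
G → match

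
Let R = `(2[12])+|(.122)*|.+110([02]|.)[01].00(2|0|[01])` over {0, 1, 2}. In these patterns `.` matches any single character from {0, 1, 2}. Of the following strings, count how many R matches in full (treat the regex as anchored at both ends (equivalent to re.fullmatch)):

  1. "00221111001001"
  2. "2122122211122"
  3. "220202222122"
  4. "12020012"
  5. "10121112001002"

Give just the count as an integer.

0

1 → no match
2 → no match
3. "220202222122" → no match
4. "12020012" → no match
5 → no match
Total matched: 0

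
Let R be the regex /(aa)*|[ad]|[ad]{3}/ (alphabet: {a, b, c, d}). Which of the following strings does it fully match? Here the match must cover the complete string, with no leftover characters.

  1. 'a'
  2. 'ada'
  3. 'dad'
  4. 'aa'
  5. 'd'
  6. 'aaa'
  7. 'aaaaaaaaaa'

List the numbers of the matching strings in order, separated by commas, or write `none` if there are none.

1, 2, 3, 4, 5, 6, 7

1 → match
2 → match
3 → match
4 → match
5 → match
6 → match
7 → match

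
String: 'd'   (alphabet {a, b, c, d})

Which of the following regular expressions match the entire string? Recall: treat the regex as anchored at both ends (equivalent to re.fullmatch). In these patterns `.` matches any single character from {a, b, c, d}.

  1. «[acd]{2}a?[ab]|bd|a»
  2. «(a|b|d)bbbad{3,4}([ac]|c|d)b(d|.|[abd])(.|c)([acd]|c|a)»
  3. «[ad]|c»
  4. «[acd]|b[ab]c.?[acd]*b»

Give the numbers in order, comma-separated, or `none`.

3, 4

1 → no match
2 → no match
3 → match
4 → match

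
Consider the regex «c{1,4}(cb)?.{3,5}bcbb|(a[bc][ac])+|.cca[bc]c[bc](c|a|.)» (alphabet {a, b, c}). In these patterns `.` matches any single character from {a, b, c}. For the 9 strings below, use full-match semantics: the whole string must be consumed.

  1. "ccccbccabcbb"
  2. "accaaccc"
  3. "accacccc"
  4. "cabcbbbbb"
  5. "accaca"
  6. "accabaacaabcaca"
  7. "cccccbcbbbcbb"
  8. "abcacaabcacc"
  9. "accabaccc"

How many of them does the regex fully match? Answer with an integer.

1 → match
2 → no match
3 → match
4 → no match
5 → match
6 → match
7 → match
8 → match
9 → no match
Total matched: 6

6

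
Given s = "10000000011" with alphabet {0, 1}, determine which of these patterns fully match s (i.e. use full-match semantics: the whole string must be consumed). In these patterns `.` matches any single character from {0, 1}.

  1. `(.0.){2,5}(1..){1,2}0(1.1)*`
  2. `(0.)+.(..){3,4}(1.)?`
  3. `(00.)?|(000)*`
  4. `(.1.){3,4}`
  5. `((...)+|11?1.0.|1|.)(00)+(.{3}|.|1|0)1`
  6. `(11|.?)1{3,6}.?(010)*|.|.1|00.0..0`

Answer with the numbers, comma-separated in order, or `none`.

1 → no match
2 → no match — must start with "0"
3 → no match
4 → no match
5 → match
6 → no match

5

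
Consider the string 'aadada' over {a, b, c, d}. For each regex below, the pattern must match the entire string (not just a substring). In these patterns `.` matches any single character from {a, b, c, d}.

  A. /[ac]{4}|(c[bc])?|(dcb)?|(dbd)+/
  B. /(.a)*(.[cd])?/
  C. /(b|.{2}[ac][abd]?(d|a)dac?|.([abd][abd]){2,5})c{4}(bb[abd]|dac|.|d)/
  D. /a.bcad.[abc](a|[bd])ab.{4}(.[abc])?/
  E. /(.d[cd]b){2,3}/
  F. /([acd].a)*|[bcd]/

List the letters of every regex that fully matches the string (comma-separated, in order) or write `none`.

B

A → no match
B → match
C → no match
D → no match
E → no match — must end with 'b'
F → no match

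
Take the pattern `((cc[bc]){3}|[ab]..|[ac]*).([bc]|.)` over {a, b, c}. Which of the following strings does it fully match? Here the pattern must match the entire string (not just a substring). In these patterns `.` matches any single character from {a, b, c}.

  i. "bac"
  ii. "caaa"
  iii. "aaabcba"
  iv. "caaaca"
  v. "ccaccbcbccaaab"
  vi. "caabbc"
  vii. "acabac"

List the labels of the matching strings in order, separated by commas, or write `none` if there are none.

ii, iv

i → no match
ii → match
iii → no match
iv → match
v → no match
vi → no match
vii → no match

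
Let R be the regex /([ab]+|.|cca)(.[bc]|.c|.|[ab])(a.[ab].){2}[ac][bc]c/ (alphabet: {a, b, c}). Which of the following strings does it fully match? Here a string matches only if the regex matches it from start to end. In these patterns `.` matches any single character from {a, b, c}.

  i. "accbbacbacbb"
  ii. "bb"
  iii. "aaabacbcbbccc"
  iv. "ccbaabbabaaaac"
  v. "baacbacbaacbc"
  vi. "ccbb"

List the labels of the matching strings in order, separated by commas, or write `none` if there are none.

i. "accbbacbacbb" → no match — must end with "c"
ii. "bb" → no match — must end with "c"
iii → no match
iv → no match
v → no match
vi. "ccbb" → no match — must end with "c"

none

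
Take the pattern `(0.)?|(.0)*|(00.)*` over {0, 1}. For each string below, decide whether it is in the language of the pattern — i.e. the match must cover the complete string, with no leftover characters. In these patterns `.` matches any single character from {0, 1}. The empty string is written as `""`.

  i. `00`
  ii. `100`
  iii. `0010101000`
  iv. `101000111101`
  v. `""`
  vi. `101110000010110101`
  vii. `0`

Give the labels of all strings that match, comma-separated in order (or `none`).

i, iii, v

i. `00` → match
ii. `100` → no match
iii. `0010101000` → match
iv. `101000111101` → no match
v. `""` → match
vi → no match
vii. `0` → no match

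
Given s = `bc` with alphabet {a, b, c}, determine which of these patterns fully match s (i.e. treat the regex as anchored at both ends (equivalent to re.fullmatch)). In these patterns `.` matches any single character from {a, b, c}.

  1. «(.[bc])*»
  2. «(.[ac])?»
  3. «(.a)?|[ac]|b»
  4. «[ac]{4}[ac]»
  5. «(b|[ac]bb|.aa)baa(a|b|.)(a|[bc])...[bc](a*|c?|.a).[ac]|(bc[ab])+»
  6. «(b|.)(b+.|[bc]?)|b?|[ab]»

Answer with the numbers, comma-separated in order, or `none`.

1 → match
2 → match
3 → no match
4 → no match
5 → no match
6 → match

1, 2, 6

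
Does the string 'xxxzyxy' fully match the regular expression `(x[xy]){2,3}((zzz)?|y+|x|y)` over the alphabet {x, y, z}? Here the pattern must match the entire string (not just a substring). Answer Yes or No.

No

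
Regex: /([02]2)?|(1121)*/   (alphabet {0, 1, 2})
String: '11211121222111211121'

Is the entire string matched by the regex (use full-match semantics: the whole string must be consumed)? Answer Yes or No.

No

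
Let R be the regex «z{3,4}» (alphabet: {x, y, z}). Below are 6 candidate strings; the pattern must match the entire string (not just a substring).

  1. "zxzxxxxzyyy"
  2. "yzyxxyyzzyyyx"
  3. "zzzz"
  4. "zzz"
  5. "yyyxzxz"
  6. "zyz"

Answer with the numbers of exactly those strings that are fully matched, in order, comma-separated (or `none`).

1 → no match — must end with "z"
2 → no match — must start with "z"
3 → match
4 → match
5 → no match — must start with "z"
6 → no match

3, 4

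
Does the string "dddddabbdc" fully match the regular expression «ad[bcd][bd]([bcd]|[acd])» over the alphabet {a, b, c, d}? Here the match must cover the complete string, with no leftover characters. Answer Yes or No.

Every match must start with "ad", but "dddddabbdc" does not.

No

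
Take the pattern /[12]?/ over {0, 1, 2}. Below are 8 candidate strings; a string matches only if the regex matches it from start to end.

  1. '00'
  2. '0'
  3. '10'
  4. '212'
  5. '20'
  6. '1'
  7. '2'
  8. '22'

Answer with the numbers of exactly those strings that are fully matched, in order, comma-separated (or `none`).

6, 7

1 → no match
2 → no match
3 → no match
4 → no match
5 → no match
6 → match
7 → match
8 → no match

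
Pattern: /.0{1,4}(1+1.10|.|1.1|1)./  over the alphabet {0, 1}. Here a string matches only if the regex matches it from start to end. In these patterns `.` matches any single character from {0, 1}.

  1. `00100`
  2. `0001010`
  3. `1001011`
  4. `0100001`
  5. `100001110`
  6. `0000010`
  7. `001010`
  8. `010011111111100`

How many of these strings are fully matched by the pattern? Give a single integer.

1. `00100` → no match
2. `0001010` → match
3. `1001011` → match
4. `0100001` → no match
5. `100001110` → match
6. `0000010` → match
7. `001010` → match
8 → no match
Total matched: 5

5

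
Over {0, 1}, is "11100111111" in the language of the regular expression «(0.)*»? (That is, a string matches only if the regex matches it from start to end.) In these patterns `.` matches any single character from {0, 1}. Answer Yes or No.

No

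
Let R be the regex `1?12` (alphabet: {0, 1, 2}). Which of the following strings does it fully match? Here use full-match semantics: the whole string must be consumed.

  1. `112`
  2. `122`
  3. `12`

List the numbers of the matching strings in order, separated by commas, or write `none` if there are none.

1, 3

1. `112` → match
2. `122` → no match — must end with `12`
3. `12` → match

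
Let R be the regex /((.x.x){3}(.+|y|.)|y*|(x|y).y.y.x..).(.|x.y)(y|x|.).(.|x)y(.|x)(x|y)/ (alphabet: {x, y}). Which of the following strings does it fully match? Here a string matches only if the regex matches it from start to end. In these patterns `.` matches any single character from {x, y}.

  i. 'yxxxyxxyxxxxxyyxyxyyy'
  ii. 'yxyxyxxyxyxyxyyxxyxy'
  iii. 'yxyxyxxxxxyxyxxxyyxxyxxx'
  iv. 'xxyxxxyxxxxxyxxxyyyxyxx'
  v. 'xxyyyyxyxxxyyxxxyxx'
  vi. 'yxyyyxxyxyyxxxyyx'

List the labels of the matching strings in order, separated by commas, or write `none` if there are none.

iv, v, vi

i → no match
ii → no match
iii → no match
iv → match
v → match
vi → match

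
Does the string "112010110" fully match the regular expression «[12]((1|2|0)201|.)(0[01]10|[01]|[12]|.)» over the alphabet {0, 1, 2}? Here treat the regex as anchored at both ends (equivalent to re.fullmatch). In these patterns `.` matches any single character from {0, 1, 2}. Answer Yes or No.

Yes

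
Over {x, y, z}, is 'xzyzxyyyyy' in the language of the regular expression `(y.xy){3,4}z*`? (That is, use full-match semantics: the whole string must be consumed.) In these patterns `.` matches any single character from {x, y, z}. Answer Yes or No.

Every match must start with 'y', but 'xzyzxyyyyy' does not.

No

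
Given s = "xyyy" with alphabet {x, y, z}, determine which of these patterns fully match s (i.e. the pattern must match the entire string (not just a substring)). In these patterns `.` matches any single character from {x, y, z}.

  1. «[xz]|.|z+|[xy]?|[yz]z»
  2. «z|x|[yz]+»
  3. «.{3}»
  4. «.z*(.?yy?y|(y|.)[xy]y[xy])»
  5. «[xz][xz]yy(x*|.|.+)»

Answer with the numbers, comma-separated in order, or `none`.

1 → no match
2 → no match
3 → no match
4 → match
5 → no match

4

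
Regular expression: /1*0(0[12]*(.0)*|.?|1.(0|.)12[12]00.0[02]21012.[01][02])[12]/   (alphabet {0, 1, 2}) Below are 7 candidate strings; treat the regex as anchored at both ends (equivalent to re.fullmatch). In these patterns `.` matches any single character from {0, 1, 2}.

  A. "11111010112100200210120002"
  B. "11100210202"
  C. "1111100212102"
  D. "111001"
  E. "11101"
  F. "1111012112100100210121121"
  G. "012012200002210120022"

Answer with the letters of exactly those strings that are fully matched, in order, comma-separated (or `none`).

A → match
B. "11100210202" → match
C → match
D. "111001" → match
E. "11101" → match
F → match
G → match

A, B, C, D, E, F, G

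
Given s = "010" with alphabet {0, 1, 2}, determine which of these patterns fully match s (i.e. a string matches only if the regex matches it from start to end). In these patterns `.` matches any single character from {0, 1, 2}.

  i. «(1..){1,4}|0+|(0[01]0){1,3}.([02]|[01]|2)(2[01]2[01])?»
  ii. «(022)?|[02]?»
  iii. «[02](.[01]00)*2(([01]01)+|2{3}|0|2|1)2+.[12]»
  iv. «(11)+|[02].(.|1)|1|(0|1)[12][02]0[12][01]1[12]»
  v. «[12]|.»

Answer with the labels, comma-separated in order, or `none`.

i → no match
ii → no match
iii → no match
iv → match
v → no match

iv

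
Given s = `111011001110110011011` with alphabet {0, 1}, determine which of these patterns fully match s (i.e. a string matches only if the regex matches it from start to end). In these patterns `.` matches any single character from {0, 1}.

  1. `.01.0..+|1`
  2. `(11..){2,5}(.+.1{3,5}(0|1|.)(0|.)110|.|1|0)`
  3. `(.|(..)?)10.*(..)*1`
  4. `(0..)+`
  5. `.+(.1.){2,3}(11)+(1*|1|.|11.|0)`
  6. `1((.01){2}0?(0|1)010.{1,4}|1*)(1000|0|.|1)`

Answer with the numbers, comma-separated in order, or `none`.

2, 3

1 → no match
2 → match
3 → match
4 → no match — must start with `0`
5 → no match
6 → no match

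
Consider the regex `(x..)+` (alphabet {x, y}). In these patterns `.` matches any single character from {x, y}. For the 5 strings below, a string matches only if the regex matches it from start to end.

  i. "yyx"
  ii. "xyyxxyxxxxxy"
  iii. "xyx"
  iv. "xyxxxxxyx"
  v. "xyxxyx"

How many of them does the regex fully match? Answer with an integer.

4

i → no match — must start with "x"
ii → match
iii → match
iv → match
v → match
Total matched: 4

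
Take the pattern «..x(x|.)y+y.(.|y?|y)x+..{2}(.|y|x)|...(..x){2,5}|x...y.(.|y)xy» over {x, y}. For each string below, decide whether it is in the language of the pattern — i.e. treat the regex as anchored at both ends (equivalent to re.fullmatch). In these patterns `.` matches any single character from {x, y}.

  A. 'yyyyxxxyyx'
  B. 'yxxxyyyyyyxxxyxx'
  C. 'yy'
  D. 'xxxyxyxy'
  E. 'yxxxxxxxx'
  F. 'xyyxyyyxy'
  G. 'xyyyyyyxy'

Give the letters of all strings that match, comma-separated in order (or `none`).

B, E, F, G

A → no match
B → match
C → no match
D → no match
E → match
F → match
G → match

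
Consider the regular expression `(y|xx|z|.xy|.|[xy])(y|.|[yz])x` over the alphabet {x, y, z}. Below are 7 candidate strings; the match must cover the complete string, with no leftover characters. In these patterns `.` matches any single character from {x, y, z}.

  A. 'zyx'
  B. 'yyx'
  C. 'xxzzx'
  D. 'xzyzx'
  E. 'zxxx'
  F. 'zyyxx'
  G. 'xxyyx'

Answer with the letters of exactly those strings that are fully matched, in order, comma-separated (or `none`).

A → match
B → match
C → no match
D → no match
E → no match
F → no match
G → match

A, B, G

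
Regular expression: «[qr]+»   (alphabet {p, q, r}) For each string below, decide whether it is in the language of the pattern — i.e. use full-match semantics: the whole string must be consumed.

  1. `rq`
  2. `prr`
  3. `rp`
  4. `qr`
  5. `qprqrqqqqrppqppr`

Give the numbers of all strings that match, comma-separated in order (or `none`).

1, 4

1. `rq` → match
2. `prr` → no match
3. `rp` → no match
4. `qr` → match
5 → no match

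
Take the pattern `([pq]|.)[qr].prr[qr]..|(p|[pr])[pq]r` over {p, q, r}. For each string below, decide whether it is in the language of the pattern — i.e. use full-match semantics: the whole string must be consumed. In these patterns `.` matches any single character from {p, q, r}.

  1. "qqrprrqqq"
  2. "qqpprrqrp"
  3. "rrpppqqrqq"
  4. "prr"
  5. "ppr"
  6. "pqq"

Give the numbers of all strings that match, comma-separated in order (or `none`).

1 → match
2 → match
3 → no match
4 → no match
5 → match
6 → no match

1, 2, 5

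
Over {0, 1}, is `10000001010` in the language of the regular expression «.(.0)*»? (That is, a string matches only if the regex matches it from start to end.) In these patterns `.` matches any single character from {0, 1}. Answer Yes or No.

Yes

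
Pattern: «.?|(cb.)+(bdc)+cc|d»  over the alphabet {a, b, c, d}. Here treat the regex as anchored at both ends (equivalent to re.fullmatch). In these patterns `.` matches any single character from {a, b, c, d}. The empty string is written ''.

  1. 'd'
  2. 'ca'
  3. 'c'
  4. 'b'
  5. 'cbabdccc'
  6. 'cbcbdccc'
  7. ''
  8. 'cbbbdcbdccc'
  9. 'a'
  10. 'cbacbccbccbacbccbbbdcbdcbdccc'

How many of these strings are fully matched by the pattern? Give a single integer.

9

1. 'd' → match
2. 'ca' → no match
3. 'c' → match
4. 'b' → match
5. 'cbabdccc' → match
6. 'cbcbdccc' → match
7. '' → match
8. 'cbbbdcbdccc' → match
9. 'a' → match
10 → match
Total matched: 9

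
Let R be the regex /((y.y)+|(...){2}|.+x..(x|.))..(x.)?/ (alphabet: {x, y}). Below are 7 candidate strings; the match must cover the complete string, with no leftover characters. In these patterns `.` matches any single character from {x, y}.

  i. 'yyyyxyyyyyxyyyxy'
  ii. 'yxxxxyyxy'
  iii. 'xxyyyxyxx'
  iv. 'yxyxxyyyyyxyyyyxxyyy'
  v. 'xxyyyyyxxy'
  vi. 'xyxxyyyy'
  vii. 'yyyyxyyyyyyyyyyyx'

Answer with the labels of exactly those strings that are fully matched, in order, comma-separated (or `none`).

i → match
ii → match
iii → match
iv → no match
v → match
vi → match
vii → match

i, ii, iii, v, vi, vii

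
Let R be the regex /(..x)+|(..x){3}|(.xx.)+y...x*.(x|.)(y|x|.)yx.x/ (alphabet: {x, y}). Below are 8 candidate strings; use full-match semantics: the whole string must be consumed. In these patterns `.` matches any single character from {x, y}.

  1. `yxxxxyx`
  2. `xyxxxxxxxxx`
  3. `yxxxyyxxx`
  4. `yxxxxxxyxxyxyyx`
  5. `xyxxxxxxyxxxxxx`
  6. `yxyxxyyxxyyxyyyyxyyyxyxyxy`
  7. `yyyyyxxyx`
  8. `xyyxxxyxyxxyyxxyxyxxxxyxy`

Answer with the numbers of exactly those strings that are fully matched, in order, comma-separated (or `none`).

1 → no match
2 → no match
3 → no match
4 → match
5 → no match
6 → no match — must end with `x`
7 → no match
8 → no match — must end with `x`

4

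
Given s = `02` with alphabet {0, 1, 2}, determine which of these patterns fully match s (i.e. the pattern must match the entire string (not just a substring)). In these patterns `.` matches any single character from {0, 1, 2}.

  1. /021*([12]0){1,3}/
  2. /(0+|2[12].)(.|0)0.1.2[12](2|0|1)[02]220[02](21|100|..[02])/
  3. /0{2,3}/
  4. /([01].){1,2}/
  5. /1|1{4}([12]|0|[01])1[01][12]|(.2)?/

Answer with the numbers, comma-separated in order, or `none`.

4, 5

1 → no match — must end with `0`
2 → no match
3 → no match — must end with `0`
4 → match
5 → match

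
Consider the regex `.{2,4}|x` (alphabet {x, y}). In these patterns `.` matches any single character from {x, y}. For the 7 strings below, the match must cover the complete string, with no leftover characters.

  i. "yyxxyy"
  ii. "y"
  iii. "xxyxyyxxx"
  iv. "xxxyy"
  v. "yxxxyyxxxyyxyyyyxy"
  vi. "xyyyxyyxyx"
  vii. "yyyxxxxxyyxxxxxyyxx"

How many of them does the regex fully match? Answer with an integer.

i → no match
ii → no match
iii → no match
iv → no match
v → no match
vi → no match
vii → no match
Total matched: 0

0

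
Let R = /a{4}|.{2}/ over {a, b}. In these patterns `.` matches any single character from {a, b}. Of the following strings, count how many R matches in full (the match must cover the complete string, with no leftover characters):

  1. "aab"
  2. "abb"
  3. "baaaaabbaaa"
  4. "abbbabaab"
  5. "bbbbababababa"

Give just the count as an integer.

1 → no match
2 → no match
3 → no match
4 → no match
5 → no match
Total matched: 0

0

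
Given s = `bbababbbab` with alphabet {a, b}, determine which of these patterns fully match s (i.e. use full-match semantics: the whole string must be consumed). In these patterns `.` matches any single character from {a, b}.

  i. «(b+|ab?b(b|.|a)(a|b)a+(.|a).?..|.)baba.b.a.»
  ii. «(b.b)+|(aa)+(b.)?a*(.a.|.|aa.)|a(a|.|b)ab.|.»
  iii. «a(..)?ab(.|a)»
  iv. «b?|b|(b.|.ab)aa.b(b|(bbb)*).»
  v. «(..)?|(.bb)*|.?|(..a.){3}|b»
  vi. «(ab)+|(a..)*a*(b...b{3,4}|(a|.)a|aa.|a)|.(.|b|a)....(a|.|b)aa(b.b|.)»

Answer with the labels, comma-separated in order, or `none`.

i

i → match
ii → no match
iii → no match — must start with `a`
iv → no match
v → no match
vi → no match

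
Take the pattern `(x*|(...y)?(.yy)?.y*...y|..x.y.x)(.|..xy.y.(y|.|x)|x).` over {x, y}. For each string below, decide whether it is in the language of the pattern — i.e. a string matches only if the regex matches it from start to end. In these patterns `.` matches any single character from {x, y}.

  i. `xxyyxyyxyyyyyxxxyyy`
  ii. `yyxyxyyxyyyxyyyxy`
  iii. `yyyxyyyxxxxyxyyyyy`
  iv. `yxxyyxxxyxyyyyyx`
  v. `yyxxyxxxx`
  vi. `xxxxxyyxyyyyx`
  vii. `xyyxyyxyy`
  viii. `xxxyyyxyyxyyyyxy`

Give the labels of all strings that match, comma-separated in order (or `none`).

i, ii, iv, v, viii

i → match
ii → match
iii → no match
iv → match
v → match
vi → no match
vii → no match
viii → match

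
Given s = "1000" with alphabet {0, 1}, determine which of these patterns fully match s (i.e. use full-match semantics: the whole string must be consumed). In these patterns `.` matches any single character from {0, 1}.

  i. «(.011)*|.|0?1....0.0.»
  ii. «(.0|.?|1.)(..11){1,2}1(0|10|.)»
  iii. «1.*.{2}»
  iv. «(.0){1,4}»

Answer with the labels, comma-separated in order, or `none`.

i → no match
ii → no match
iii → match
iv → match

iii, iv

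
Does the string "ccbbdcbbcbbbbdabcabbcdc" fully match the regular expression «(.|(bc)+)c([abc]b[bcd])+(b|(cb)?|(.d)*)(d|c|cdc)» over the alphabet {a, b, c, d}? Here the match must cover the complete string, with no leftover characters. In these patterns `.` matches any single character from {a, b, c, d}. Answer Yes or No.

Yes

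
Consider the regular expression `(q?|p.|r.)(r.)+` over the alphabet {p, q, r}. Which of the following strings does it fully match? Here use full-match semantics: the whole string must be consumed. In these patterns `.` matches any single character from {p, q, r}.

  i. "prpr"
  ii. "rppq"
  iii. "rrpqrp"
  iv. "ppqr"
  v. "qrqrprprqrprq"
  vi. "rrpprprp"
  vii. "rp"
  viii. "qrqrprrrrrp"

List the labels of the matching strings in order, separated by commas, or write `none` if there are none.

i. "prpr" → no match
ii. "rppq" → no match
iii. "rrpqrp" → no match
iv. "ppqr" → no match
v → match
vi. "rrpprprp" → no match
vii. "rp" → match
viii. "qrqrprrrrrp" → match

v, vii, viii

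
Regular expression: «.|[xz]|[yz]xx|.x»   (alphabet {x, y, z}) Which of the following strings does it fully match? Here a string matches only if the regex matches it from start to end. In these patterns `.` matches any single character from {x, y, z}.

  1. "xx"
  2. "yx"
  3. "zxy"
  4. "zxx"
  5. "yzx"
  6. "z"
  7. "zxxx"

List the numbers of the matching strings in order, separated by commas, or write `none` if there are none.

1, 2, 4, 6

1. "xx" → match
2. "yx" → match
3. "zxy" → no match
4. "zxx" → match
5. "yzx" → no match
6. "z" → match
7. "zxxx" → no match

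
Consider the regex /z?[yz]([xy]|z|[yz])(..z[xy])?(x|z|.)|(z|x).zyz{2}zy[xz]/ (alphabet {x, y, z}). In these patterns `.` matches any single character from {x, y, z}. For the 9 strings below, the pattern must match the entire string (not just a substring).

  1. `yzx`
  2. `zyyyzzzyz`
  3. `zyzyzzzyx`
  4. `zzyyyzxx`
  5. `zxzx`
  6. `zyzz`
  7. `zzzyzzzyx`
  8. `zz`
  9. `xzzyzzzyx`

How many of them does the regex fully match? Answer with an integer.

6

1. `yzx` → match
2. `zyyyzzzyz` → no match
3. `zyzyzzzyx` → match
4. `zzyyyzxx` → match
5. `zxzx` → no match
6. `zyzz` → match
7. `zzzyzzzyx` → match
8. `zz` → no match
9. `xzzyzzzyx` → match
Total matched: 6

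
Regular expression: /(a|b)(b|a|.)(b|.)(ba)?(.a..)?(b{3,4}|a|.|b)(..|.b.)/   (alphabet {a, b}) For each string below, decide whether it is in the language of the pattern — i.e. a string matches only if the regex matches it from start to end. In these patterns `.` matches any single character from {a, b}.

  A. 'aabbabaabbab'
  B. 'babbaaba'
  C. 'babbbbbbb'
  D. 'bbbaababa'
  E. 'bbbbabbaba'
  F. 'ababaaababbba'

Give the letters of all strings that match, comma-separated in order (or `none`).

A, B, C, E, F

A → match
B → match
C → match
D → no match
E → match
F → match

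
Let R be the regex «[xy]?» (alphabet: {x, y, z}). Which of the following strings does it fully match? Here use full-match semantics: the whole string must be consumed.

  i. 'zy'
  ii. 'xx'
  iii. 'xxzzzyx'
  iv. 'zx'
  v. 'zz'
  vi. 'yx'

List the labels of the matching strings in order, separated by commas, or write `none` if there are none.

i → no match
ii → no match
iii → no match
iv → no match
v → no match
vi → no match

none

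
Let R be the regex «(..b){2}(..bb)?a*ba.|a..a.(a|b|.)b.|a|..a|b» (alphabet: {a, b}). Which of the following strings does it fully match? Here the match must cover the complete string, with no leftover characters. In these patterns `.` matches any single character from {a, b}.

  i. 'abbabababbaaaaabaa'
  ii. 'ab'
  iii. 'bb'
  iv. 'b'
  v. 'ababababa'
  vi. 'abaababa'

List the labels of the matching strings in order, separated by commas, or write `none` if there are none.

i → no match
ii → no match
iii → no match
iv → match
v → no match
vi → match

iv, vi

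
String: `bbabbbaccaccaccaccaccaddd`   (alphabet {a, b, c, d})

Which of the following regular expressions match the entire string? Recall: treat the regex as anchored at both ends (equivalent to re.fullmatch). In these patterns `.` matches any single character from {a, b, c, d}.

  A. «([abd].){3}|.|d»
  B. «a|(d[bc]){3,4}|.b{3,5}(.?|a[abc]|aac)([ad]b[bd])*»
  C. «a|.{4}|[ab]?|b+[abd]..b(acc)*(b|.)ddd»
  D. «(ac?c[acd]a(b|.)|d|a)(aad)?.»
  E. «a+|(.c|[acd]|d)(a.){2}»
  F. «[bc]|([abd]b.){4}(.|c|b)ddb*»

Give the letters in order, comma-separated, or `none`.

C

A → no match
B → no match
C → match
D → no match
E → no match
F → no match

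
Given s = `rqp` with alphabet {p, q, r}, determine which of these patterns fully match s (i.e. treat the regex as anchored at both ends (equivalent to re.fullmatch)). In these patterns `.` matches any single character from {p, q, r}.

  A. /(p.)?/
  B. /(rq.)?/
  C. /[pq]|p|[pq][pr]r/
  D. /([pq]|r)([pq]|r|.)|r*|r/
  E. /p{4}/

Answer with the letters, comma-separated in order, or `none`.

A → no match
B → match
C → no match
D → no match
E → no match — must start with `p`

B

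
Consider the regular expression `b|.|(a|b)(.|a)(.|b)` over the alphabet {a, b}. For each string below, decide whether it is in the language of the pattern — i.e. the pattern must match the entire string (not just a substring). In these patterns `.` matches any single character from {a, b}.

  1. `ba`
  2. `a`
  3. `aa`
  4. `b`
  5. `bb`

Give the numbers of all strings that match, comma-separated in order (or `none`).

2, 4

1 → no match
2 → match
3 → no match
4 → match
5 → no match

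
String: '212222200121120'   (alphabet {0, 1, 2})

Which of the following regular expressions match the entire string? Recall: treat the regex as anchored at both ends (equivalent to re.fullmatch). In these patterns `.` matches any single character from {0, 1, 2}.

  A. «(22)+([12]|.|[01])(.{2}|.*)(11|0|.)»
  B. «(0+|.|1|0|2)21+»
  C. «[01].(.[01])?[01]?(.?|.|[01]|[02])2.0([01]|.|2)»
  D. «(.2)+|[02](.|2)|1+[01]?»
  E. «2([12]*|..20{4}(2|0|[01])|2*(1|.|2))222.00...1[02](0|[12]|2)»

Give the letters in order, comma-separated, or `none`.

E

A → no match — must start with '22'
B → no match — must end with '1'
C → no match
D → no match
E → match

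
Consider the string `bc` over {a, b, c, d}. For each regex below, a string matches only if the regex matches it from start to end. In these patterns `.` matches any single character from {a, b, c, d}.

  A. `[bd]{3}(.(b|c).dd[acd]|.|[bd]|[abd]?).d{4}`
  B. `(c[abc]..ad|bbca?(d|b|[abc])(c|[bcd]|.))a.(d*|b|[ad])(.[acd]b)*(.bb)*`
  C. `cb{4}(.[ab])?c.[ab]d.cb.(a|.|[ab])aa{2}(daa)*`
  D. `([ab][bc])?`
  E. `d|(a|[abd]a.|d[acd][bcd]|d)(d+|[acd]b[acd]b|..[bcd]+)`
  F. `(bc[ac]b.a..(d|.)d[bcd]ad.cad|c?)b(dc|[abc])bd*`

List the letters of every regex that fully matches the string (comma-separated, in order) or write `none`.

A → no match — must end with `d`
B → no match
C → no match — must start with `cb`
D → match
E → no match
F → no match

D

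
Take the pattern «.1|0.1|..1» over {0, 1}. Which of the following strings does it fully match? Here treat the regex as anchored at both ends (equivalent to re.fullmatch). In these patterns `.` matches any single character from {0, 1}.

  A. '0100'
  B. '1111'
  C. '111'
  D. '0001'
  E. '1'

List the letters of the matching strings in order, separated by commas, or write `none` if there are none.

A. '0100' → no match — must end with '1'
B. '1111' → no match
C. '111' → match
D. '0001' → no match
E. '1' → no match

C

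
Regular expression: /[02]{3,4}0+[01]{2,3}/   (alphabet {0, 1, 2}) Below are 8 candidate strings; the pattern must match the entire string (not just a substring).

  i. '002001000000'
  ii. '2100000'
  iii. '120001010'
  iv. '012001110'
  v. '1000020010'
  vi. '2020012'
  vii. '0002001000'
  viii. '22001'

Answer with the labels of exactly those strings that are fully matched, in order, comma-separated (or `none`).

none

i. '002001000000' → no match
ii. '2100000' → no match
iii. '120001010' → no match
iv. '012001110' → no match
v. '1000020010' → no match
vi. '2020012' → no match
vii. '0002001000' → no match
viii. '22001' → no match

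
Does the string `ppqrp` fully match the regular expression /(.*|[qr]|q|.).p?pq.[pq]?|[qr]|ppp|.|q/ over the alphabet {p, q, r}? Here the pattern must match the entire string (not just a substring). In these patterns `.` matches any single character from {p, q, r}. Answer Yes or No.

Yes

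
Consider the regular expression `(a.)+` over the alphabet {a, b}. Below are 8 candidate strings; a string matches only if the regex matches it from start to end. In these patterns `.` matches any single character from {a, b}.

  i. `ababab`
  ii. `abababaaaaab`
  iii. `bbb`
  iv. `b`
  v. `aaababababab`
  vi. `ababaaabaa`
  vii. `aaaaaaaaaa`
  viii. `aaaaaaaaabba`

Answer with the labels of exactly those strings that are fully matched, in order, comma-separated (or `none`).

i → match
ii → match
iii → no match — must start with `a`
iv → no match — must start with `a`
v → match
vi → match
vii → match
viii → no match

i, ii, v, vi, vii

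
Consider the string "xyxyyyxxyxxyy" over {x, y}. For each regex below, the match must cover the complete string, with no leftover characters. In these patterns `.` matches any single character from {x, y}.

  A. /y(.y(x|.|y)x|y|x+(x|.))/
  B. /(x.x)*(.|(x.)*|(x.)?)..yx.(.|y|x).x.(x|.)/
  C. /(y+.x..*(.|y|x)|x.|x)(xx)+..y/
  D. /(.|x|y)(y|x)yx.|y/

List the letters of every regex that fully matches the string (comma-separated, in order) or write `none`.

A → no match — must start with "y"
B → match
C → no match
D → no match

B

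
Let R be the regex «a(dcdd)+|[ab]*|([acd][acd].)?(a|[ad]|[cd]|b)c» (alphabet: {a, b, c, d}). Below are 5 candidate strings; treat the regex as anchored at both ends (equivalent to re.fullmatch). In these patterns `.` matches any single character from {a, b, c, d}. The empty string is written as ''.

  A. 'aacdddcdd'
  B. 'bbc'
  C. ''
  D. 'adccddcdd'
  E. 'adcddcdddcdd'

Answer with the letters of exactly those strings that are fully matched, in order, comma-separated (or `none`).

A → no match
B → no match
C → match
D → no match
E → no match

C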